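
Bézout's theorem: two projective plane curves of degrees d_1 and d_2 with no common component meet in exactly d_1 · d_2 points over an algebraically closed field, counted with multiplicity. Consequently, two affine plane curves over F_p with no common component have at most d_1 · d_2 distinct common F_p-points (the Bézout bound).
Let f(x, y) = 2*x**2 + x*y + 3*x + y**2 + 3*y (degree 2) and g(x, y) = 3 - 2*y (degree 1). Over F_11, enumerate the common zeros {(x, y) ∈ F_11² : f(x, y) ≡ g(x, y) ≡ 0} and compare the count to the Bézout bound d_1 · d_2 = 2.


Common zeros: ∅; count = 0; Bézout bound = 2.

deg(f) = 2, deg(g) = 1, so Bézout bound = 2.
Scan x ∈ F_11. For each x, list the y ∈ F_11 with f(x, y) ≡ 0 and those with g(x, y) ≡ 0 (mod 11); the common zeros in that column are the intersection.
  x = 0: f ≡ 0 at y ∈ {0, 8}; g ≡ 0 at y ∈ {7}; common: ∅.
  x = 1: f ≡ 0 at y ∈ ∅; g ≡ 0 at y ∈ {7}; common: ∅.
  x = 2: f ≡ 0 at y ∈ ∅; g ≡ 0 at y ∈ {7}; common: ∅.
  x = 3: f ≡ 0 at y ∈ {6, 10}; g ≡ 0 at y ∈ {7}; common: ∅.
  x = 4: f ≡ 0 at y ∈ {0, 4}; g ≡ 0 at y ∈ {7}; common: ∅.
  x = 5: f ≡ 0 at y ∈ ∅; g ≡ 0 at y ∈ {7}; common: ∅.
  x = 6: f ≡ 0 at y ∈ ∅; g ≡ 0 at y ∈ {7}; common: ∅.
  x = 7: f ≡ 0 at y ∈ {2, 10}; g ≡ 0 at y ∈ {7}; common: ∅.
  x = 8: f ≡ 0 at y ∈ ∅; g ≡ 0 at y ∈ {7}; common: ∅.
  x = 9: f ≡ 0 at y ∈ {4, 6}; g ≡ 0 at y ∈ {7}; common: ∅.
  x = 10: f ≡ 0 at y ∈ ∅; g ≡ 0 at y ∈ {7}; common: ∅.
Collecting: common zeros = ∅, so the count is 0.
Comparison with the Bézout bound: 0 ≤ 2 = deg(f)·deg(g), as expected for curves with no common component (the affine F_11-count falls short of the bound because intersections may lie at infinity, over extension fields, or carry multiplicity).


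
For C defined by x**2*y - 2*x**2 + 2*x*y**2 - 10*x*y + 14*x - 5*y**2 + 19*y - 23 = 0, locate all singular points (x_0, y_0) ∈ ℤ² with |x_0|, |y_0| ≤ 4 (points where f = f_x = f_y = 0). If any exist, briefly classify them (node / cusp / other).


Singular points: {(3, 1)}; classification: node.

Compute partial derivatives:
  f_x = 2*x*y - 4*x + 2*y**2 - 10*y + 14.
  f_y = x**2 + 4*x*y - 10*x - 10*y + 19.
Scan x_0 ∈ {−4, ..., 4}. For each x_0, f_y(x_0, y) is a polynomial in y; find its integer roots y ∈ {−4, ..., 4}, then test f_x and f at those candidates.
  x = -4: f_y(-4, y) = 75 - 26*y; no integer root y with |y| ≤ 4.
  x = -3: f_y(-3, y) = 58 - 22*y; no integer root y with |y| ≤ 4.
  x = -2: f_y(-2, y) = 43 - 18*y; no integer root y with |y| ≤ 4.
  x = -1: f_y(-1, y) = 30 - 14*y; no integer root y with |y| ≤ 4.
  x = 0: f_y(0, y) = 19 - 10*y; no integer root y with |y| ≤ 4.
  x = 1: f_y(1, y) = 10 - 6*y; no integer root y with |y| ≤ 4.
  x = 2: f_y(2, y) = 3 - 2*y; no integer root y with |y| ≤ 4.
  x = 3: f_y(3, y) = 2*y - 2; vanishes at y ∈ {1}. (3, 1): f_x = 0, f = 0 — SINGULAR.
  x = 4: f_y(4, y) = 6*y - 5; no integer root y with |y| ≤ 4.
Only singular point on the grid: (3, 1).
Classify: substitute x = 3 + u, y = 1 + v and expand: f = u**2*v - u**2 + 2*u*v**2 + v**2.
No constant or linear terms (consistent with a singular point). Quadratic part: -u**2 + v**2. Cubic part: u**2*v + 2*u*v**2.
The quadratic part v**2 - u**2 = (v − u)(v + u) splits into two distinct linear factors, so there are two distinct tangent lines y − 1 = ±(x − 3) — this is a node (ordinary double point).
Classification: node.


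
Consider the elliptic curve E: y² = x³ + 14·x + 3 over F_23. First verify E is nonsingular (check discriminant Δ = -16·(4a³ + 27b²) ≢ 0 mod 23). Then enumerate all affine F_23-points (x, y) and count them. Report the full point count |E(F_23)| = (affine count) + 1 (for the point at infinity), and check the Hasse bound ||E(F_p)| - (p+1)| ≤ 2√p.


Affine points = {(0, 7), (0, 16), (1, 8), (1, 15), (2, 4), (2, 19), (3, 7), (3, 16), (4, 10), (4, 13), (6, 2), (6, 21), (8, 11), (8, 12), (10, 4), (10, 19), (11, 4), (11, 19), (12, 6), (12, 17), (13, 6), (13, 17), (15, 0), (17, 5), (17, 18), (20, 7), (20, 16), (21, 6), (21, 17)}; affine count = 29; |E(F_23)| = 30.

Discriminant check: Δ ∝ 4a³ + 27b² = 4·14³ + 27·3² = 4·2744 + 27·9 ≡ 18 (mod 23). Nonzero ⇒ E is nonsingular.
For each x ∈ F_23, compute rhs = x³ + 14·x + 3 mod 23, then count y ∈ F_23 with y² ≡ rhs.
  x = 0: rhs = 3, matching y values: 7, 16 (2 points).
  x = 1: rhs = 18, matching y values: 8, 15 (2 points).
  x = 2: rhs = 16, matching y values: 4, 19 (2 points).
  x = 3: rhs = 3, matching y values: 7, 16 (2 points).
  x = 4: rhs = 8, matching y values: 10, 13 (2 points).
  x = 5: rhs = 14, matching y values: none (0 points).
  x = 6: rhs = 4, matching y values: 2, 21 (2 points).
  x = 7: rhs = 7, matching y values: none (0 points).
  x = 8: rhs = 6, matching y values: 11, 12 (2 points).
  x = 9: rhs = 7, matching y values: none (0 points).
  x = 10: rhs = 16, matching y values: 4, 19 (2 points).
  x = 11: rhs = 16, matching y values: 4, 19 (2 points).
  x = 12: rhs = 13, matching y values: 6, 17 (2 points).
  x = 13: rhs = 13, matching y values: 6, 17 (2 points).
  x = 14: rhs = 22, matching y values: none (0 points).
  x = 15: rhs = 0, matching y values: 0 (1 points).
  x = 16: rhs = 22, matching y values: none (0 points).
  x = 17: rhs = 2, matching y values: 5, 18 (2 points).
  x = 18: rhs = 15, matching y values: none (0 points).
  x = 19: rhs = 21, matching y values: none (0 points).
  x = 20: rhs = 3, matching y values: 7, 16 (2 points).
  x = 21: rhs = 13, matching y values: 6, 17 (2 points).
  x = 22: rhs = 11, matching y values: none (0 points).
Total affine count: 29.
Full point count |E(F_23)| = 29 + 1 = 30.
Hasse bound: |30 − (23+1)| = |6| = 6 ≤ 2√23 ≈ 9.5917 ✓.


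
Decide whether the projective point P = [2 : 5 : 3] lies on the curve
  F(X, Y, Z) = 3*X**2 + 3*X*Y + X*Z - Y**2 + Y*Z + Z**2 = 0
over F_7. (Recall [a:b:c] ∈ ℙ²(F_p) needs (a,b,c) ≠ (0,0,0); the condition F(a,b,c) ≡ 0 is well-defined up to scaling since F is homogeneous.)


F(2,5,3) ≡ 5 (mod 7); P is NOT on the curve.

Evaluate F(2, 5, 3) term-by-term (mod 7).
  3*X**2 ↦ 3·4·1·1 = 12
  3*X*Y ↦ 3·2·5·1 = 30
  X*Z ↦ 1·2·1·3 = 6
  -Y**2 ↦ -1·1·25·1 = -25
  Y*Z ↦ 1·1·5·3 = 15
  Z**2 ↦ 1·1·1·9 = 9
Sum: F(2, 5, 3) = (12) + (30) + (6) + (-25) + (15) + (9) = 47.
Reducing mod 7: 47 ≡ 5 (mod 7).
Since F(a, b, c) ≡ 5 ≠ 0 (mod 7), P does NOT lie on the curve.


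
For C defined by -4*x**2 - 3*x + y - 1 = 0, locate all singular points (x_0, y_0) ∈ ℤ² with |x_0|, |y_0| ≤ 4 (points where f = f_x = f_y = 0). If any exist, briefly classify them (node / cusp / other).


No singular points in the scanned grid; C is smooth there.

Compute partial derivatives:
  f_x = -8*x - 3.
  f_y = 1.
f_y = 1 is a nonzero constant, so f_y never vanishes: no point (x, y) can satisfy f = f_x = f_y = 0. In particular no (x, y) ∈ {−4, ..., 4}² is singular; the curve is smooth.


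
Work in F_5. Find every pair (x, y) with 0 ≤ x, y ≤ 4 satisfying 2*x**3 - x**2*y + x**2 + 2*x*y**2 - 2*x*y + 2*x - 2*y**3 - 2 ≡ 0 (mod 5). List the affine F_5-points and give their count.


Affine F_5-points: {(0, 4), (1, 1), (1, 4), (2, 3), (3, 2), (3, 4), (4, 0)}; count = 7.

For each of the 25 pairs (x, y) ∈ F_5², evaluate f(x, y) mod 5. Record the zeros.
  x = 0: [0↦3, 1↦1, 2↦2, 3↦4, 4↦0]  zeros at y ∈ {4}
  x = 1: [0↦3, 1↦0, 2↦4, 3↦3, 4↦0]  zeros at y ∈ {1, 4}
  x = 2: [0↦2, 1↦1, 2↦1, 3↦0, 4↦1]  zeros at y ∈ {3}
  x = 3: [0↦2, 1↦1, 2↦0, 3↦2, 4↦0]  zeros at y ∈ {2, 4}
  x = 4: [0↦0, 1↦2, 2↦3, 3↦1, 4↦4]  zeros at y ∈ {0}
Collecting zeros: affine points = {(0, 4), (1, 1), (1, 4), (2, 3), (3, 2), (3, 4), (4, 0)}.
Total count |C(F_5)_aff| = 7.


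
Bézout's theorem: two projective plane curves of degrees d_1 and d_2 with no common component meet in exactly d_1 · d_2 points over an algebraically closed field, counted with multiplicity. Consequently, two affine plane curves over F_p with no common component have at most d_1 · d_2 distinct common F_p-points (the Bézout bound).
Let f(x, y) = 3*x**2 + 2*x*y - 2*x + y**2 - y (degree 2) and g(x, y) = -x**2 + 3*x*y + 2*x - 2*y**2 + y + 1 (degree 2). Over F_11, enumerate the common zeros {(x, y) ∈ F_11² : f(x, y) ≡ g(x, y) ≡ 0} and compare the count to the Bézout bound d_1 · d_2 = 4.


Common zeros: {(0, 1), (6, 5)}; count = 2; Bézout bound = 4.

deg(f) = 2, deg(g) = 2, so Bézout bound = 4.
Scan x ∈ F_11. For each x, list the y ∈ F_11 with f(x, y) ≡ 0 and those with g(x, y) ≡ 0 (mod 11); the common zeros in that column are the intersection.
  x = 0: f ≡ 0 at y ∈ {0, 1}; g ≡ 0 at y ∈ {1, 5}; common: {1}.
  x = 1: f ≡ 0 at y ∈ ∅; g ≡ 0 at y ∈ ∅; common: ∅.
  x = 2: f ≡ 0 at y ∈ ∅; g ≡ 0 at y ∈ ∅; common: ∅.
  x = 3: f ≡ 0 at y ∈ ∅; g ≡ 0 at y ∈ ∅; common: ∅.
  x = 4: f ≡ 0 at y ∈ ∅; g ≡ 0 at y ∈ {2, 10}; common: ∅.
  x = 5: f ≡ 0 at y ∈ ∅; g ≡ 0 at y ∈ {1, 7}; common: ∅.
  x = 6: f ≡ 0 at y ∈ {5, 6}; g ≡ 0 at y ∈ {5, 10}; common: {5}.
  x = 7: f ≡ 0 at y ∈ {10}; g ≡ 0 at y ∈ {4, 7}; common: ∅.
  x = 8: f ≡ 0 at y ∈ {0, 7}; g ≡ 0 at y ∈ ∅; common: ∅.
  x = 9: f ≡ 0 at y ∈ {6, 10}; g ≡ 0 at y ∈ ∅; common: ∅.
  x = 10: f ≡ 0 at y ∈ {7}; g ≡ 0 at y ∈ ∅; common: ∅.
Collecting: common zeros = {(0, 1), (6, 5)}, so the count is 2.
Comparison with the Bézout bound: 2 ≤ 4 = deg(f)·deg(g), as expected for curves with no common component (the affine F_11-count falls short of the bound because intersections may lie at infinity, over extension fields, or carry multiplicity).


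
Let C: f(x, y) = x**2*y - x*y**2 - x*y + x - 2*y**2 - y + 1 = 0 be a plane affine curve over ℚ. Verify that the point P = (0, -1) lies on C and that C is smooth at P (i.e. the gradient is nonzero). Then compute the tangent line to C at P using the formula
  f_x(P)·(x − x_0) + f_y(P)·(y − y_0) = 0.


Tangent line at P: x + 3*y + 3 = 0.

Step 1: f(0, -1) = 0, so P lies on C.
Step 2: partial derivatives
  f_x(x, y) = 2*x*y - y**2 - y + 1, f_y(x, y) = x**2 - 2*x*y - x - 4*y - 1.
  f_x(P) = 1, f_y(P) = 3 (gradient nonzero, so P is smooth).
Step 3: tangent line at P: 1·(x − 0) + 3·(y − -1) = 0.
Expanding: x + 3*y + 3 = 0.


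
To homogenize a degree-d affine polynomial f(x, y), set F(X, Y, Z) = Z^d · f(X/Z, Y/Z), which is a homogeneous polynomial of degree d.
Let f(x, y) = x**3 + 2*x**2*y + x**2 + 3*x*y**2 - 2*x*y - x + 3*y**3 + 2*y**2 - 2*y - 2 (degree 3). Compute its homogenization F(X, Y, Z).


F(X, Y, Z) = X**3 + 2*X**2*Y + X**2*Z + 3*X*Y**2 - 2*X*Y*Z - X*Z**2 + 3*Y**3 + 2*Y**2*Z - 2*Y*Z**2 - 2*Z**3

deg(f) = 3.
Substitute x = X/Z, y = Y/Z into f, then multiply by Z^3.
  monomial 1·x^3·y^0 ↦ 1·X^3·Y^0·Z^0.
  monomial 2·x^2·y^1 ↦ 2·X^2·Y^1·Z^0.
  monomial 1·x^2·y^0 ↦ 1·X^2·Y^0·Z^1.
  monomial 3·x^1·y^2 ↦ 3·X^1·Y^2·Z^0.
  monomial -2·x^1·y^1 ↦ -2·X^1·Y^1·Z^1.
  monomial -1·x^1·y^0 ↦ -1·X^1·Y^0·Z^2.
  monomial 3·x^0·y^3 ↦ 3·X^0·Y^3·Z^0.
  monomial 2·x^0·y^2 ↦ 2·X^0·Y^2·Z^1.
  monomial -2·x^0·y^1 ↦ -2·X^0·Y^1·Z^2.
  monomial -2·x^0·y^0 ↦ -2·X^0·Y^0·Z^3.
Collecting: F(X, Y, Z) = X**3 + 2*X**2*Y + X**2*Z + 3*X*Y**2 - 2*X*Y*Z - X*Z**2 + 3*Y**3 + 2*Y**2*Z - 2*Y*Z**2 - 2*Z**3.


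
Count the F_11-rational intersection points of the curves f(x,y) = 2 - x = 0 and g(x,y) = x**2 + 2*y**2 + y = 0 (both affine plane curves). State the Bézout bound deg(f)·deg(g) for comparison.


Common zeros: ∅; count = 0; Bézout bound = 2.

deg(f) = 1, deg(g) = 2, so Bézout bound = 2.
Scan x ∈ F_11. For each x, list the y ∈ F_11 with f(x, y) ≡ 0 and those with g(x, y) ≡ 0 (mod 11); the common zeros in that column are the intersection.
  x = 0: f ≡ 0 at y ∈ ∅; g ≡ 0 at y ∈ {0, 5}; common: ∅.
  x = 1: f ≡ 0 at y ∈ ∅; g ≡ 0 at y ∈ {2, 3}; common: ∅.
  x = 2: f ≡ 0 at y ∈ {0, 1, 2, 3, 4, 5, 6, 7, 8, 9, 10}; g ≡ 0 at y ∈ ∅; common: ∅.
  x = 3: f ≡ 0 at y ∈ ∅; g ≡ 0 at y ∈ ∅; common: ∅.
  x = 4: f ≡ 0 at y ∈ ∅; g ≡ 0 at y ∈ {7, 9}; common: ∅.
  x = 5: f ≡ 0 at y ∈ ∅; g ≡ 0 at y ∈ ∅; common: ∅.
  x = 6: f ≡ 0 at y ∈ ∅; g ≡ 0 at y ∈ ∅; common: ∅.
  x = 7: f ≡ 0 at y ∈ ∅; g ≡ 0 at y ∈ {7, 9}; common: ∅.
  x = 8: f ≡ 0 at y ∈ ∅; g ≡ 0 at y ∈ ∅; common: ∅.
  x = 9: f ≡ 0 at y ∈ ∅; g ≡ 0 at y ∈ ∅; common: ∅.
  x = 10: f ≡ 0 at y ∈ ∅; g ≡ 0 at y ∈ {2, 3}; common: ∅.
Collecting: common zeros = ∅, so the count is 0.
Comparison with the Bézout bound: 0 ≤ 2 = deg(f)·deg(g), as expected for curves with no common component (the affine F_11-count falls short of the bound because intersections may lie at infinity, over extension fields, or carry multiplicity).


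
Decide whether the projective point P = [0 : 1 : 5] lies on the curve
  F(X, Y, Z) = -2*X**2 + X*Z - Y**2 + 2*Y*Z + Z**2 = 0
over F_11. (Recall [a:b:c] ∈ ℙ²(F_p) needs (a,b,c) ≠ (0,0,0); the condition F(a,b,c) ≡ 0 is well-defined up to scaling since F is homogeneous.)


F(0,1,5) ≡ 1 (mod 11); P is NOT on the curve.

Evaluate F(0, 1, 5) term-by-term (mod 11).
  -2*X**2 ↦ -2·0·1·1 = 0
  X*Z ↦ 1·0·1·5 = 0
  -Y**2 ↦ -1·1·1·1 = -1
  2*Y*Z ↦ 2·1·1·5 = 10
  Z**2 ↦ 1·1·1·25 = 25
Sum: F(0, 1, 5) = (0) + (0) + (-1) + (10) + (25) = 34.
Reducing mod 11: 34 ≡ 1 (mod 11).
Since F(a, b, c) ≡ 1 ≠ 0 (mod 11), P does NOT lie on the curve.


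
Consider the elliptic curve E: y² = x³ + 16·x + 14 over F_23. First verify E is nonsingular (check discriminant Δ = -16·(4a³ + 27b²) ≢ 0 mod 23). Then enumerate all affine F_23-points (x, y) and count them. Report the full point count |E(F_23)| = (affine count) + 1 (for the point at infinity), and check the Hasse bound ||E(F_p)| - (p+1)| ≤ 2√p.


Affine points = {(1, 10), (1, 13), (2, 10), (2, 13), (4, 2), (4, 21), (5, 9), (5, 14), (6, 2), (6, 21), (7, 3), (7, 20), (9, 6), (9, 17), (10, 1), (10, 22), (11, 7), (11, 16), (12, 5), (12, 18), (13, 2), (13, 21), (15, 8), (15, 15), (17, 1), (17, 22), (18, 4), (18, 19), (19, 1), (19, 22), (20, 10), (20, 13)}; affine count = 32; |E(F_23)| = 33.

Discriminant check: Δ ∝ 4a³ + 27b² = 4·16³ + 27·14² = 4·4096 + 27·196 ≡ 10 (mod 23). Nonzero ⇒ E is nonsingular.
For each x ∈ F_23, compute rhs = x³ + 16·x + 14 mod 23, then count y ∈ F_23 with y² ≡ rhs.
  x = 0: rhs = 14, matching y values: none (0 points).
  x = 1: rhs = 8, matching y values: 10, 13 (2 points).
  x = 2: rhs = 8, matching y values: 10, 13 (2 points).
  x = 3: rhs = 20, matching y values: none (0 points).
  x = 4: rhs = 4, matching y values: 2, 21 (2 points).
  x = 5: rhs = 12, matching y values: 9, 14 (2 points).
  x = 6: rhs = 4, matching y values: 2, 21 (2 points).
  x = 7: rhs = 9, matching y values: 3, 20 (2 points).
  x = 8: rhs = 10, matching y values: none (0 points).
  x = 9: rhs = 13, matching y values: 6, 17 (2 points).
  x = 10: rhs = 1, matching y values: 1, 22 (2 points).
  x = 11: rhs = 3, matching y values: 7, 16 (2 points).
  x = 12: rhs = 2, matching y values: 5, 18 (2 points).
  x = 13: rhs = 4, matching y values: 2, 21 (2 points).
  x = 14: rhs = 15, matching y values: none (0 points).
  x = 15: rhs = 18, matching y values: 8, 15 (2 points).
  x = 16: rhs = 19, matching y values: none (0 points).
  x = 17: rhs = 1, matching y values: 1, 22 (2 points).
  x = 18: rhs = 16, matching y values: 4, 19 (2 points).
  x = 19: rhs = 1, matching y values: 1, 22 (2 points).
  x = 20: rhs = 8, matching y values: 10, 13 (2 points).
  x = 21: rhs = 20, matching y values: none (0 points).
  x = 22: rhs = 20, matching y values: none (0 points).
Total affine count: 32.
Full point count |E(F_23)| = 32 + 1 = 33.
Hasse bound: |33 − (23+1)| = |9| = 9 ≤ 2√23 ≈ 9.5917 ✓.


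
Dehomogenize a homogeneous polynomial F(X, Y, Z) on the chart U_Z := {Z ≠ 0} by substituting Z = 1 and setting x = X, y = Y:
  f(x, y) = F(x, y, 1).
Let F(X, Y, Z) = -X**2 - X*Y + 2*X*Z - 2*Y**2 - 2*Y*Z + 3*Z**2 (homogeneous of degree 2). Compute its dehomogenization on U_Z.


f(x, y) = -x**2 - x*y + 2*x - 2*y**2 - 2*y + 3

On U_Z we set Z = 1. Each monomial c·X^i·Y^j·Z^k in F becomes c·x^i·y^j·1^k = c·x^i·y^j.
Substituting Z = 1: F(X, Y, 1) = -x**2 - x*y + 2*x - 2*y**2 - 2*y + 3.
Note: deg(f) ≤ deg(F) = 2; strict inequality happens when F is divisible by Z (lost terms).


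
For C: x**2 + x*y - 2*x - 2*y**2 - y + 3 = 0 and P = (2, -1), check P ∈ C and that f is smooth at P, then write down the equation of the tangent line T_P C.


Tangent line at P: x + 5*y + 3 = 0.

Step 1: f(2, -1) = 0, so P lies on C.
Step 2: partial derivatives
  f_x(x, y) = 2*x + y - 2, f_y(x, y) = x - 4*y - 1.
  f_x(P) = 1, f_y(P) = 5 (gradient nonzero, so P is smooth).
Step 3: tangent line at P: 1·(x − 2) + 5·(y − -1) = 0.
Expanding: x + 5*y + 3 = 0.


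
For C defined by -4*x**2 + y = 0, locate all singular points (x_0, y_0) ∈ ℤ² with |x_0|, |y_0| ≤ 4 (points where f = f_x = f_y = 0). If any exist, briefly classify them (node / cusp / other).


No singular points in the scanned grid; C is smooth there.

Compute partial derivatives:
  f_x = -8*x.
  f_y = 1.
f_y = 1 is a nonzero constant, so f_y never vanishes: no point (x, y) can satisfy f = f_x = f_y = 0. In particular no (x, y) ∈ {−4, ..., 4}² is singular; the curve is smooth.


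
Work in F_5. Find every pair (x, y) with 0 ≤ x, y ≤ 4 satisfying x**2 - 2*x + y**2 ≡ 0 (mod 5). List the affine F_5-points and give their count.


Affine F_5-points: {(0, 0), (1, 1), (1, 4), (2, 0)}; count = 4.

For each of the 25 pairs (x, y) ∈ F_5², evaluate f(x, y) mod 5. Record the zeros.
  x = 0: [0↦0, 1↦1, 2↦4, 3↦4, 4↦1]  zeros at y ∈ {0}
  x = 1: [0↦4, 1↦0, 2↦3, 3↦3, 4↦0]  zeros at y ∈ {1, 4}
  x = 2: [0↦0, 1↦1, 2↦4, 3↦4, 4↦1]  zeros at y ∈ {0}
  x = 3: [0↦3, 1↦4, 2↦2, 3↦2, 4↦4]  zeros at y ∈ ∅
  x = 4: [0↦3, 1↦4, 2↦2, 3↦2, 4↦4]  zeros at y ∈ ∅
Collecting zeros: affine points = {(0, 0), (1, 1), (1, 4), (2, 0)}.
Total count |C(F_5)_aff| = 4.


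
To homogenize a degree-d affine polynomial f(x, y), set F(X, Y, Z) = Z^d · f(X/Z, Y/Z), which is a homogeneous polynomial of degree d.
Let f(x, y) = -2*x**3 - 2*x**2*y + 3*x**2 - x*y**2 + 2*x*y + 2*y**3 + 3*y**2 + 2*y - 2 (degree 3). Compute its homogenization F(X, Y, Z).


F(X, Y, Z) = -2*X**3 - 2*X**2*Y + 3*X**2*Z - X*Y**2 + 2*X*Y*Z + 2*Y**3 + 3*Y**2*Z + 2*Y*Z**2 - 2*Z**3

deg(f) = 3.
Substitute x = X/Z, y = Y/Z into f, then multiply by Z^3.
  monomial -2·x^3·y^0 ↦ -2·X^3·Y^0·Z^0.
  monomial -2·x^2·y^1 ↦ -2·X^2·Y^1·Z^0.
  monomial 3·x^2·y^0 ↦ 3·X^2·Y^0·Z^1.
  monomial -1·x^1·y^2 ↦ -1·X^1·Y^2·Z^0.
  monomial 2·x^1·y^1 ↦ 2·X^1·Y^1·Z^1.
  monomial 2·x^0·y^3 ↦ 2·X^0·Y^3·Z^0.
  monomial 3·x^0·y^2 ↦ 3·X^0·Y^2·Z^1.
  monomial 2·x^0·y^1 ↦ 2·X^0·Y^1·Z^2.
  monomial -2·x^0·y^0 ↦ -2·X^0·Y^0·Z^3.
Collecting: F(X, Y, Z) = -2*X**3 - 2*X**2*Y + 3*X**2*Z - X*Y**2 + 2*X*Y*Z + 2*Y**3 + 3*Y**2*Z + 2*Y*Z**2 - 2*Z**3.


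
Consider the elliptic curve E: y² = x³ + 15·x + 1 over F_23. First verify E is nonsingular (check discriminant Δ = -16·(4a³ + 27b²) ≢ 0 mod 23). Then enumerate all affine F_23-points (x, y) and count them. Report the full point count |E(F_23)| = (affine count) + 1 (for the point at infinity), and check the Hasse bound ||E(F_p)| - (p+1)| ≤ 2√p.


Affine points = {(0, 1), (0, 22), (2, 4), (2, 19), (3, 2), (3, 21), (6, 10), (6, 13), (7, 9), (7, 14), (8, 9), (8, 14), (10, 1), (10, 22), (11, 5), (11, 18), (12, 0), (13, 1), (13, 22), (15, 6), (15, 17), (16, 6), (16, 17), (18, 10), (18, 13), (21, 3), (21, 20), (22, 10), (22, 13)}; affine count = 29; |E(F_23)| = 30.

Discriminant check: Δ ∝ 4a³ + 27b² = 4·15³ + 27·1² = 4·3375 + 27·1 ≡ 3 (mod 23). Nonzero ⇒ E is nonsingular.
For each x ∈ F_23, compute rhs = x³ + 15·x + 1 mod 23, then count y ∈ F_23 with y² ≡ rhs.
  x = 0: rhs = 1, matching y values: 1, 22 (2 points).
  x = 1: rhs = 17, matching y values: none (0 points).
  x = 2: rhs = 16, matching y values: 4, 19 (2 points).
  x = 3: rhs = 4, matching y values: 2, 21 (2 points).
  x = 4: rhs = 10, matching y values: none (0 points).
  x = 5: rhs = 17, matching y values: none (0 points).
  x = 6: rhs = 8, matching y values: 10, 13 (2 points).
  x = 7: rhs = 12, matching y values: 9, 14 (2 points).
  x = 8: rhs = 12, matching y values: 9, 14 (2 points).
  x = 9: rhs = 14, matching y values: none (0 points).
  x = 10: rhs = 1, matching y values: 1, 22 (2 points).
  x = 11: rhs = 2, matching y values: 5, 18 (2 points).
  x = 12: rhs = 0, matching y values: 0 (1 points).
  x = 13: rhs = 1, matching y values: 1, 22 (2 points).
  x = 14: rhs = 11, matching y values: none (0 points).
  x = 15: rhs = 13, matching y values: 6, 17 (2 points).
  x = 16: rhs = 13, matching y values: 6, 17 (2 points).
  x = 17: rhs = 17, matching y values: none (0 points).
  x = 18: rhs = 8, matching y values: 10, 13 (2 points).
  x = 19: rhs = 15, matching y values: none (0 points).
  x = 20: rhs = 21, matching y values: none (0 points).
  x = 21: rhs = 9, matching y values: 3, 20 (2 points).
  x = 22: rhs = 8, matching y values: 10, 13 (2 points).
Total affine count: 29.
Full point count |E(F_23)| = 29 + 1 = 30.
Hasse bound: |30 − (23+1)| = |6| = 6 ≤ 2√23 ≈ 9.5917 ✓.


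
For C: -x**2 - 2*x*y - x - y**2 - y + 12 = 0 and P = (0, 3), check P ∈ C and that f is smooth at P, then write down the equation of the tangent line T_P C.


Tangent line at P: -7*x - 7*y + 21 = 0.

Step 1: f(0, 3) = 0, so P lies on C.
Step 2: partial derivatives
  f_x(x, y) = -2*x - 2*y - 1, f_y(x, y) = -2*x - 2*y - 1.
  f_x(P) = -7, f_y(P) = -7 (gradient nonzero, so P is smooth).
Step 3: tangent line at P: -7·(x − 0) + -7·(y − 3) = 0.
Expanding: -7*x - 7*y + 21 = 0.


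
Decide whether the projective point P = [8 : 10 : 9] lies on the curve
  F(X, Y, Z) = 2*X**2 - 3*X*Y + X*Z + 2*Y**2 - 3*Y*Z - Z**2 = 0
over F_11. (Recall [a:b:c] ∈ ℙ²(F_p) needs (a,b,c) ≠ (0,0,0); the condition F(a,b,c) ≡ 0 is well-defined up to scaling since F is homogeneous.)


F(8,10,9) ≡ 7 (mod 11); P is NOT on the curve.

Evaluate F(8, 10, 9) term-by-term (mod 11).
  2*X**2 ↦ 2·64·1·1 = 128
  -3*X*Y ↦ -3·8·10·1 = -240
  X*Z ↦ 1·8·1·9 = 72
  2*Y**2 ↦ 2·1·100·1 = 200
  -3*Y*Z ↦ -3·1·10·9 = -270
  -Z**2 ↦ -1·1·1·81 = -81
Sum: F(8, 10, 9) = (128) + (-240) + (72) + (200) + (-270) + (-81) = -191.
Reducing mod 11: -191 ≡ 7 (mod 11).
Since F(a, b, c) ≡ 7 ≠ 0 (mod 11), P does NOT lie on the curve.


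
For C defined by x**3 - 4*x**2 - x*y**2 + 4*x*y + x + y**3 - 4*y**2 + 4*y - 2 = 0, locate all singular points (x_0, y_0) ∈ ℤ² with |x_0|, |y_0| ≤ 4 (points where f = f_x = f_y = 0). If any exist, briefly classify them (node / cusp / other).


Singular points: {(1, 2)}; classification: node.

Compute partial derivatives:
  f_x = 3*x**2 - 8*x - y**2 + 4*y + 1.
  f_y = -2*x*y + 4*x + 3*y**2 - 8*y + 4.
Scan x_0 ∈ {−4, ..., 4}. For each x_0, f_y(x_0, y) is a polynomial in y; find its integer roots y ∈ {−4, ..., 4}, then test f_x and f at those candidates.
  x = -4: f_y(-4, y) = 3*y**2 - 12; vanishes at y ∈ {-2, 2}. (-4, -2): f_x = 69 ≠ 0; (-4, 2): f_x = 85 ≠ 0.
  x = -3: f_y(-3, y) = 3*y**2 - 2*y - 8; vanishes at y ∈ {2}. (-3, 2): f_x = 56 ≠ 0.
  x = -2: f_y(-2, y) = 3*y**2 - 4*y - 4; vanishes at y ∈ {2}. (-2, 2): f_x = 33 ≠ 0.
  x = -1: f_y(-1, y) = 3*y**2 - 6*y; vanishes at y ∈ {0, 2}. (-1, 0): f_x = 12 ≠ 0; (-1, 2): f_x = 16 ≠ 0.
  x = 0: f_y(0, y) = 3*y**2 - 8*y + 4; vanishes at y ∈ {2}. (0, 2): f_x = 5 ≠ 0.
  x = 1: f_y(1, y) = 3*y**2 - 10*y + 8; vanishes at y ∈ {2}. (1, 2): f_x = 0, f = 0 — SINGULAR.
  x = 2: f_y(2, y) = 3*y**2 - 12*y + 12; vanishes at y ∈ {2}. (2, 2): f_x = 1 ≠ 0.
  x = 3: f_y(3, y) = 3*y**2 - 14*y + 16; vanishes at y ∈ {2}. (3, 2): f_x = 8 ≠ 0.
  x = 4: f_y(4, y) = 3*y**2 - 16*y + 20; vanishes at y ∈ {2}. (4, 2): f_x = 21 ≠ 0.
Only singular point on the grid: (1, 2).
Classify: substitute x = 1 + u, y = 2 + v and expand: f = u**3 - u**2 - u*v**2 + v**3 + v**2.
No constant or linear terms (consistent with a singular point). Quadratic part: -u**2 + v**2. Cubic part: u**3 - u*v**2 + v**3.
The quadratic part v**2 - u**2 = (v − u)(v + u) splits into two distinct linear factors, so there are two distinct tangent lines y − 2 = ±(x − 1) — this is a node (ordinary double point).
Classification: node.


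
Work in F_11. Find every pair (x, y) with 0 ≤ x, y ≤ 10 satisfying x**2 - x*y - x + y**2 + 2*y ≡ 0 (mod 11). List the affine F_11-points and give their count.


Affine F_11-points: {(0, 0), (0, 9), (1, 0), (1, 10), (2, 3), (2, 8), (4, 1), (7, 8), (9, 1), (9, 6), (10, 9), (10, 10)}; count = 12.

For each of the 121 pairs (x, y) ∈ F_11², evaluate f(x, y) mod 11. Record the zeros.
  x = 0: [0↦0, 1↦3, 2↦8, 3↦4, 4↦2, 5↦2, 6↦4, 7↦8, 8↦3, 9↦0, 10↦10]  zeros at y ∈ {0, 9}
  x = 1: [0↦0, 1↦2, 2↦6, 3↦1, 4↦9, 5↦8, 6↦9, 7↦1, 8↦6, 9↦2, 10↦0]  zeros at y ∈ {0, 10}
  x = 2: [0↦2, 1↦3, 2↦6, 3↦0, 4↦7, 5↦5, 6↦5, 7↦7, 8↦0, 9↦6, 10↦3]  zeros at y ∈ {3, 8}
  x = 3: [0↦6, 1↦6, 2↦8, 3↦1, 4↦7, 5↦4, 6↦3, 7↦4, 8↦7, 9↦1, 10↦8]  zeros at y ∈ ∅
  x = 4: [0↦1, 1↦0, 2↦1, 3↦4, 4↦9, 5↦5, 6↦3, 7↦3, 8↦5, 9↦9, 10↦4]  zeros at y ∈ {1}
  x = 5: [0↦9, 1↦7, 2↦7, 3↦9, 4↦2, 5↦8, 6↦5, 7↦4, 8↦5, 9↦8, 10↦2]  zeros at y ∈ ∅
  x = 6: [0↦8, 1↦5, 2↦4, 3↦5, 4↦8, 5↦2, 6↦9, 7↦7, 8↦7, 9↦9, 10↦2]  zeros at y ∈ ∅
  x = 7: [0↦9, 1↦5, 2↦3, 3↦3, 4↦5, 5↦9, 6↦4, 7↦1, 8↦0, 9↦1, 10↦4]  zeros at y ∈ {8}
  x = 8: [0↦1, 1↦7, 2↦4, 3↦3, 4↦4, 5↦7, 6↦1, 7↦8, 8↦6, 9↦6, 10↦8]  zeros at y ∈ ∅
  x = 9: [0↦6, 1↦0, 2↦7, 3↦5, 4↦5, 5↦7, 6↦0, 7↦6, 8↦3, 9↦2, 10↦3]  zeros at y ∈ {1, 6}
  x = 10: [0↦2, 1↦6, 2↦1, 3↦9, 4↦8, 5↦9, 6↦1, 7↦6, 8↦2, 9↦0, 10↦0]  zeros at y ∈ {9, 10}
Collecting zeros: affine points = {(0, 0), (0, 9), (1, 0), (1, 10), (2, 3), (2, 8), (4, 1), (7, 8), (9, 1), (9, 6), (10, 9), (10, 10)}.
Total count |C(F_11)_aff| = 12.


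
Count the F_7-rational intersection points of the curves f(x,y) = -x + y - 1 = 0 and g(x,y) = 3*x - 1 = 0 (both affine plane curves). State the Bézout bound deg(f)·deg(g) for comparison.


Common zeros: {(5, 6)}; count = 1; Bézout bound = 1.

deg(f) = 1, deg(g) = 1, so Bézout bound = 1.
Scan x ∈ F_7. For each x, list the y ∈ F_7 with f(x, y) ≡ 0 and those with g(x, y) ≡ 0 (mod 7); the common zeros in that column are the intersection.
  x = 0: f ≡ 0 at y ∈ {1}; g ≡ 0 at y ∈ ∅; common: ∅.
  x = 1: f ≡ 0 at y ∈ {2}; g ≡ 0 at y ∈ ∅; common: ∅.
  x = 2: f ≡ 0 at y ∈ {3}; g ≡ 0 at y ∈ ∅; common: ∅.
  x = 3: f ≡ 0 at y ∈ {4}; g ≡ 0 at y ∈ ∅; common: ∅.
  x = 4: f ≡ 0 at y ∈ {5}; g ≡ 0 at y ∈ ∅; common: ∅.
  x = 5: f ≡ 0 at y ∈ {6}; g ≡ 0 at y ∈ {0, 1, 2, 3, 4, 5, 6}; common: {6}.
  x = 6: f ≡ 0 at y ∈ {0}; g ≡ 0 at y ∈ ∅; common: ∅.
Collecting: common zeros = {(5, 6)}, so the count is 1.
Comparison with the Bézout bound: 1 ≤ 1 = deg(f)·deg(g), as expected for curves with no common component (the bound is attained).


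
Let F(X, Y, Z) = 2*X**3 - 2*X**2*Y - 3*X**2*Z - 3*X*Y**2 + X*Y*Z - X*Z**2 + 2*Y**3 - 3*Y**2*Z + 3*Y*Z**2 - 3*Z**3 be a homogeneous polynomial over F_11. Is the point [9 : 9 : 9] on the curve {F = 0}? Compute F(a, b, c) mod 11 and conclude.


F(9,9,9) ≡ 1 (mod 11); P is NOT on the curve.

Evaluate F(9, 9, 9) term-by-term (mod 11).
  2*X**3 ↦ 2·729·1·1 = 1458
  -2*X**2*Y ↦ -2·81·9·1 = -1458
  -3*X**2*Z ↦ -3·81·1·9 = -2187
  -3*X*Y**2 ↦ -3·9·81·1 = -2187
  X*Y*Z ↦ 1·9·9·9 = 729
  -X*Z**2 ↦ -1·9·1·81 = -729
  2*Y**3 ↦ 2·1·729·1 = 1458
  -3*Y**2*Z ↦ -3·1·81·9 = -2187
  3*Y*Z**2 ↦ 3·1·9·81 = 2187
  -3*Z**3 ↦ -3·1·1·729 = -2187
Sum: F(9, 9, 9) = (1458) + (-1458) + (-2187) + (-2187) + (729) + (-729) + (1458) + (-2187) + (2187) + (-2187) = -5103.
Reducing mod 11: -5103 ≡ 1 (mod 11).
Since F(a, b, c) ≡ 1 ≠ 0 (mod 11), P does NOT lie on the curve.


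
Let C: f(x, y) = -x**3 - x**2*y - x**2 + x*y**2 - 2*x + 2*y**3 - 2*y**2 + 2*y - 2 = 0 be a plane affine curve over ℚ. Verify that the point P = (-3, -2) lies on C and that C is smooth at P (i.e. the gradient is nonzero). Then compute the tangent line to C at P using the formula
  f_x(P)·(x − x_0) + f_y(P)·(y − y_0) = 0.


Tangent line at P: -31*x + 37*y - 19 = 0.

Step 1: f(-3, -2) = 0, so P lies on C.
Step 2: partial derivatives
  f_x(x, y) = -3*x**2 - 2*x*y - 2*x + y**2 - 2, f_y(x, y) = -x**2 + 2*x*y + 6*y**2 - 4*y + 2.
  f_x(P) = -31, f_y(P) = 37 (gradient nonzero, so P is smooth).
Step 3: tangent line at P: -31·(x − -3) + 37·(y − -2) = 0.
Expanding: -31*x + 37*y - 19 = 0.


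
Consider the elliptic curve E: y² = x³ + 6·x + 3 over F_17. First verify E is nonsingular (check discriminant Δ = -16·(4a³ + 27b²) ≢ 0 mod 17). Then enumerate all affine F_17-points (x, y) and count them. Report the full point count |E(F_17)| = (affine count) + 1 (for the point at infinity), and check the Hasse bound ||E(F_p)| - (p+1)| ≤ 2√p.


Affine points = {(6, 0), (8, 6), (8, 11), (9, 2), (9, 15), (10, 3), (10, 14), (12, 1), (12, 16), (13, 0), (14, 3), (14, 14), (15, 0), (16, 8), (16, 9)}; affine count = 15; |E(F_17)| = 16.

Discriminant check: Δ ∝ 4a³ + 27b² = 4·6³ + 27·3² = 4·216 + 27·9 ≡ 2 (mod 17). Nonzero ⇒ E is nonsingular.
For each x ∈ F_17, compute rhs = x³ + 6·x + 3 mod 17, then count y ∈ F_17 with y² ≡ rhs.
  x = 0: rhs = 3, matching y values: none (0 points).
  x = 1: rhs = 10, matching y values: none (0 points).
  x = 2: rhs = 6, matching y values: none (0 points).
  x = 3: rhs = 14, matching y values: none (0 points).
  x = 4: rhs = 6, matching y values: none (0 points).
  x = 5: rhs = 5, matching y values: none (0 points).
  x = 6: rhs = 0, matching y values: 0 (1 points).
  x = 7: rhs = 14, matching y values: none (0 points).
  x = 8: rhs = 2, matching y values: 6, 11 (2 points).
  x = 9: rhs = 4, matching y values: 2, 15 (2 points).
  x = 10: rhs = 9, matching y values: 3, 14 (2 points).
  x = 11: rhs = 6, matching y values: none (0 points).
  x = 12: rhs = 1, matching y values: 1, 16 (2 points).
  x = 13: rhs = 0, matching y values: 0 (1 points).
  x = 14: rhs = 9, matching y values: 3, 14 (2 points).
  x = 15: rhs = 0, matching y values: 0 (1 points).
  x = 16: rhs = 13, matching y values: 8, 9 (2 points).
Total affine count: 15.
Full point count |E(F_17)| = 15 + 1 = 16.
Hasse bound: |16 − (17+1)| = |-2| = 2 ≤ 2√17 ≈ 8.2462 ✓.


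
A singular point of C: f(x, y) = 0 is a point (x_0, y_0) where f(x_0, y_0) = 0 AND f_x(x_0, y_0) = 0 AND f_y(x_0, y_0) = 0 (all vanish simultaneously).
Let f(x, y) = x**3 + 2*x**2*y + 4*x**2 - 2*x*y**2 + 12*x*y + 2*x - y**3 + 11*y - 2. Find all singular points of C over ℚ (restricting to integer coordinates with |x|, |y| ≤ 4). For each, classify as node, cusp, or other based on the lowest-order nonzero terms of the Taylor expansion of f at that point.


Singular points: {(-2, 1)}; classification: cusp.

Compute partial derivatives:
  f_x = 3*x**2 + 4*x*y + 8*x - 2*y**2 + 12*y + 2.
  f_y = 2*x**2 - 4*x*y + 12*x - 3*y**2 + 11.
Scan x_0 ∈ {−4, ..., 4}. For each x_0, f_y(x_0, y) is a polynomial in y; find its integer roots y ∈ {−4, ..., 4}, then test f_x and f at those candidates.
  x = -4: f_y(-4, y) = -3*y**2 + 16*y - 5; no integer root y with |y| ≤ 4.
  x = -3: f_y(-3, y) = -3*y**2 + 12*y - 7; no integer root y with |y| ≤ 4.
  x = -2: f_y(-2, y) = -3*y**2 + 8*y - 5; vanishes at y ∈ {1}. (-2, 1): f_x = 0, f = 0 — SINGULAR.
  x = -1: f_y(-1, y) = -3*y**2 + 4*y + 1; no integer root y with |y| ≤ 4.
  x = 0: f_y(0, y) = 11 - 3*y**2; no integer root y with |y| ≤ 4.
  x = 1: f_y(1, y) = -3*y**2 - 4*y + 25; no integer root y with |y| ≤ 4.
  x = 2: f_y(2, y) = -3*y**2 - 8*y + 43; no integer root y with |y| ≤ 4.
  x = 3: f_y(3, y) = -3*y**2 - 12*y + 65; no integer root y with |y| ≤ 4.
  x = 4: f_y(4, y) = -3*y**2 - 16*y + 91; no integer root y with |y| ≤ 4.
Only singular point on the grid: (-2, 1).
Classify: substitute x = -2 + u, y = 1 + v and expand: f = u**3 + 2*u**2*v - 2*u*v**2 - v**3 + v**2.
No constant or linear terms (consistent with a singular point). Quadratic part: v**2. Cubic part: u**3 + 2*u**2*v - 2*u*v**2 - v**3.
The quadratic part v**2 is a perfect square, so there is a single (double) tangent line v = 0, i.e. y = 1. Restricting the cubic part to that line (v = 0) leaves u**3 ≠ 0, so f is not divisible by v and the branch is v² ≈ -u**3 to lowest order — this is a cusp.
Classification: cusp.


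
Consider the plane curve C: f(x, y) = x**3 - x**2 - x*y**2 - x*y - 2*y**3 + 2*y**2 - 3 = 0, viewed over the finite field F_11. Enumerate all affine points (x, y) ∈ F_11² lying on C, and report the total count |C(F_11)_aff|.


Affine F_11-points: {(0, 2), (0, 4), (0, 6), (3, 2), (3, 5), (3, 9), (4, 5), (5, 4), (5, 5), (5, 6), (6, 1), (7, 4), (7, 6), (8, 1), (9, 1), (9, 2), (9, 10)}; count = 17.

For each of the 121 pairs (x, y) ∈ F_11², evaluate f(x, y) mod 11. Record the zeros.
  x = 0: [0↦8, 1↦8, 2↦0, 3↦5, 4↦0, 5↦6, 6↦0, 7↦3, 8↦3, 9↦10, 10↦1]  zeros at y ∈ {2, 4, 6}
  x = 1: [0↦8, 1↦6, 2↦5, 3↦4, 4↦2, 5↦9, 6↦2, 7↦2, 8↦8, 9↦8, 10↦1]  zeros at y ∈ ∅
  x = 2: [0↦1, 1↦8, 2↦3, 3↦7, 4↦8, 5↦5, 6↦8, 7↦5, 8↦6, 9↦10, 10↦5]  zeros at y ∈ ∅
  x = 3: [0↦4, 1↦9, 2↦0, 3↦9, 4↦2, 5↦0, 6↦2, 7↦7, 8↦3, 9↦0, 10↦8]  zeros at y ∈ {2, 5, 9}
  x = 4: [0↦1, 1↦4, 2↦2, 3↦5, 4↦1, 5↦0, 6↦1, 7↦3, 8↦5, 9↦6, 10↦5]  zeros at y ∈ {5}
  x = 5: [0↦9, 1↦10, 2↦4, 3↦1, 4↦0, 5↦0, 6↦0, 7↦10, 8↦7, 9↦1, 10↦2]  zeros at y ∈ {4, 5, 6}
  x = 6: [0↦1, 1↦0, 2↦1, 3↦3, 4↦5, 5↦6, 6↦5, 7↦1, 8↦4, 9↦2, 10↦5]  zeros at y ∈ {1}
  x = 7: [0↦5, 1↦2, 2↦10, 3↦6, 4↦0, 5↦2, 6↦0, 7↦4, 8↦2, 9↦4, 10↦9]  zeros at y ∈ {4, 6}
  x = 8: [0↦5, 1↦0, 2↦4, 3↦5, 4↦2, 5↦5, 6↦2, 7↦3, 8↦7, 9↦2, 10↦9]  zeros at y ∈ {1}
  x = 9: [0↦7, 1↦0, 2↦0, 3↦6, 4↦6, 5↦10, 6↦6, 7↦4, 8↦3, 9↦2, 10↦0]  zeros at y ∈ {1, 2, 10}
  x = 10: [0↦6, 1↦8, 2↦4, 3↦4, 4↦7, 5↦1, 6↦7, 7↦2, 8↦7, 9↦10, 10↦10]  zeros at y ∈ ∅
Collecting zeros: affine points = {(0, 2), (0, 4), (0, 6), (3, 2), (3, 5), (3, 9), (4, 5), (5, 4), (5, 5), (5, 6), (6, 1), (7, 4), (7, 6), (8, 1), (9, 1), (9, 2), (9, 10)}.
Total count |C(F_11)_aff| = 17.


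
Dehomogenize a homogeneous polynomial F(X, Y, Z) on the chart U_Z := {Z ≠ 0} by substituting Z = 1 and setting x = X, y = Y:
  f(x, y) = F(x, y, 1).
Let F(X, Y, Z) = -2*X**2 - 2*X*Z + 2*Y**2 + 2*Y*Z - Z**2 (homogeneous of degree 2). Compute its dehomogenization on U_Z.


f(x, y) = -2*x**2 - 2*x + 2*y**2 + 2*y - 1

On U_Z we set Z = 1. Each monomial c·X^i·Y^j·Z^k in F becomes c·x^i·y^j·1^k = c·x^i·y^j.
Substituting Z = 1: F(X, Y, 1) = -2*x**2 - 2*x + 2*y**2 + 2*y - 1.
Note: deg(f) ≤ deg(F) = 2; strict inequality happens when F is divisible by Z (lost terms).


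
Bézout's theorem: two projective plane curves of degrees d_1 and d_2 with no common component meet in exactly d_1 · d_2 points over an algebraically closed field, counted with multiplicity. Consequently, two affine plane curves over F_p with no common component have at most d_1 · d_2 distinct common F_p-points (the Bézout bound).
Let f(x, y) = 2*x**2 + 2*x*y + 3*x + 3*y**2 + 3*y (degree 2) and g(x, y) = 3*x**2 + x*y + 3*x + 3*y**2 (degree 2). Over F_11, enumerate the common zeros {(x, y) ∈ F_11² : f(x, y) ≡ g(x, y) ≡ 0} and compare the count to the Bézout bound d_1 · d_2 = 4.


Common zeros: {(0, 0), (5, 10), (6, 4)}; count = 3; Bézout bound = 4.

deg(f) = 2, deg(g) = 2, so Bézout bound = 4.
Scan x ∈ F_11. For each x, list the y ∈ F_11 with f(x, y) ≡ 0 and those with g(x, y) ≡ 0 (mod 11); the common zeros in that column are the intersection.
  x = 0: f ≡ 0 at y ∈ {0, 10}; g ≡ 0 at y ∈ {0}; common: {0}.
  x = 1: f ≡ 0 at y ∈ {6, 7}; g ≡ 0 at y ∈ ∅; common: ∅.
  x = 2: f ≡ 0 at y ∈ ∅; g ≡ 0 at y ∈ ∅; common: ∅.
  x = 3: f ≡ 0 at y ∈ ∅; g ≡ 0 at y ∈ ∅; common: ∅.
  x = 4: f ≡ 0 at y ∈ {0}; g ≡ 0 at y ∈ {3}; common: ∅.
  x = 5: f ≡ 0 at y ∈ {4, 10}; g ≡ 0 at y ∈ {3, 10}; common: {10}.
  x = 6: f ≡ 0 at y ∈ {2, 4}; g ≡ 0 at y ∈ {4, 5}; common: {4}.
  x = 7: f ≡ 0 at y ∈ {2, 7}; g ≡ 0 at y ∈ ∅; common: ∅.
  x = 8: f ≡ 0 at y ∈ {6}; g ≡ 0 at y ∈ ∅; common: ∅.
  x = 9: f ≡ 0 at y ∈ ∅; g ≡ 0 at y ∈ {9, 10}; common: ∅.
  x = 10: f ≡ 0 at y ∈ ∅; g ≡ 0 at y ∈ {0, 4}; common: ∅.
Collecting: common zeros = {(0, 0), (5, 10), (6, 4)}, so the count is 3.
Comparison with the Bézout bound: 3 ≤ 4 = deg(f)·deg(g), as expected for curves with no common component (the affine F_11-count falls short of the bound because intersections may lie at infinity, over extension fields, or carry multiplicity).


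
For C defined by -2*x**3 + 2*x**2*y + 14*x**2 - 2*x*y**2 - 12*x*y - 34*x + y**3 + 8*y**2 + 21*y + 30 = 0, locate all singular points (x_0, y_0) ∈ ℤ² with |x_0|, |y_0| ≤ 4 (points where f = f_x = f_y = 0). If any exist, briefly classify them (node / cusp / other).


Singular points: {(2, -1)}; classification: cusp.

Compute partial derivatives:
  f_x = -6*x**2 + 4*x*y + 28*x - 2*y**2 - 12*y - 34.
  f_y = 2*x**2 - 4*x*y - 12*x + 3*y**2 + 16*y + 21.
Scan x_0 ∈ {−4, ..., 4}. For each x_0, f_y(x_0, y) is a polynomial in y; find its integer roots y ∈ {−4, ..., 4}, then test f_x and f at those candidates.
  x = -4: f_y(-4, y) = 3*y**2 + 32*y + 101; no integer root y with |y| ≤ 4.
  x = -3: f_y(-3, y) = 3*y**2 + 28*y + 75; no integer root y with |y| ≤ 4.
  x = -2: f_y(-2, y) = 3*y**2 + 24*y + 53; no integer root y with |y| ≤ 4.
  x = -1: f_y(-1, y) = 3*y**2 + 20*y + 35; no integer root y with |y| ≤ 4.
  x = 0: f_y(0, y) = 3*y**2 + 16*y + 21; vanishes at y ∈ {-3}. (0, -3): f_x = -16 ≠ 0.
  x = 1: f_y(1, y) = 3*y**2 + 12*y + 11; no integer root y with |y| ≤ 4.
  x = 2: f_y(2, y) = 3*y**2 + 8*y + 5; vanishes at y ∈ {-1}. (2, -1): f_x = 0, f = 0 — SINGULAR.
  x = 3: f_y(3, y) = 3*y**2 + 4*y + 3; no integer root y with |y| ≤ 4.
  x = 4: f_y(4, y) = 3*y**2 + 5; no integer root y with |y| ≤ 4.
Only singular point on the grid: (2, -1).
Classify: substitute x = 2 + u, y = -1 + v and expand: f = -2*u**3 + 2*u**2*v - 2*u*v**2 + v**3 + v**2.
No constant or linear terms (consistent with a singular point). Quadratic part: v**2. Cubic part: -2*u**3 + 2*u**2*v - 2*u*v**2 + v**3.
The quadratic part v**2 is a perfect square, so there is a single (double) tangent line v = 0, i.e. y = -1. Restricting the cubic part to that line (v = 0) leaves -2*u**3 ≠ 0, so f is not divisible by v and the branch is v² ≈ 2*u**3 to lowest order — this is a cusp.
Classification: cusp.


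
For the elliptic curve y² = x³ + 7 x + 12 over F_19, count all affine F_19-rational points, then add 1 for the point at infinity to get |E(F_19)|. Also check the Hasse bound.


Affine points = {(1, 1), (1, 18), (4, 3), (4, 16), (5, 1), (5, 18), (6, 2), (6, 17), (7, 9), (7, 10), (9, 5), (9, 14), (12, 0), (13, 1), (13, 18), (14, 2), (14, 17), (17, 3), (17, 16), (18, 2), (18, 17)}; affine count = 21; |E(F_19)| = 22.

Discriminant check: Δ ∝ 4a³ + 27b² = 4·7³ + 27·12² = 4·343 + 27·144 ≡ 16 (mod 19). Nonzero ⇒ E is nonsingular.
For each x ∈ F_19, compute rhs = x³ + 7·x + 12 mod 19, then count y ∈ F_19 with y² ≡ rhs.
  x = 0: rhs = 12, matching y values: none (0 points).
  x = 1: rhs = 1, matching y values: 1, 18 (2 points).
  x = 2: rhs = 15, matching y values: none (0 points).
  x = 3: rhs = 3, matching y values: none (0 points).
  x = 4: rhs = 9, matching y values: 3, 16 (2 points).
  x = 5: rhs = 1, matching y values: 1, 18 (2 points).
  x = 6: rhs = 4, matching y values: 2, 17 (2 points).
  x = 7: rhs = 5, matching y values: 9, 10 (2 points).
  x = 8: rhs = 10, matching y values: none (0 points).
  x = 9: rhs = 6, matching y values: 5, 14 (2 points).
  x = 10: rhs = 18, matching y values: none (0 points).
  x = 11: rhs = 14, matching y values: none (0 points).
  x = 12: rhs = 0, matching y values: 0 (1 points).
  x = 13: rhs = 1, matching y values: 1, 18 (2 points).
  x = 14: rhs = 4, matching y values: 2, 17 (2 points).
  x = 15: rhs = 15, matching y values: none (0 points).
  x = 16: rhs = 2, matching y values: none (0 points).
  x = 17: rhs = 9, matching y values: 3, 16 (2 points).
  x = 18: rhs = 4, matching y values: 2, 17 (2 points).
Total affine count: 21.
Full point count |E(F_19)| = 21 + 1 = 22.
Hasse bound: |22 − (19+1)| = |2| = 2 ≤ 2√19 ≈ 8.7178 ✓.
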